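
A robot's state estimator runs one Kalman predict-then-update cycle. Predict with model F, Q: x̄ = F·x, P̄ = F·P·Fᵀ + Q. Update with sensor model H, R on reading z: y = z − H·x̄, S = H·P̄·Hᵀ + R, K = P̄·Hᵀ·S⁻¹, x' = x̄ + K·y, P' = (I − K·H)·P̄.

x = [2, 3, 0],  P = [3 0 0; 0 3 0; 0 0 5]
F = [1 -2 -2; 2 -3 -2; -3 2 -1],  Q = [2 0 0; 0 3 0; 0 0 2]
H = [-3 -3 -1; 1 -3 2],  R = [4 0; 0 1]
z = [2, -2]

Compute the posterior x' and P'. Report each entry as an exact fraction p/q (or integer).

x' = [-95095/585548, -42901/292774, -666557/585548]
P' = [802093/585548 -182367/292774 -946757/585548; -182367/292774 70027/146387 284483/292774; -946757/585548 284483/292774 1421797/585548]

x̄ = F·x = [-4, -5, 0]
P̄ = F·P·Fᵀ + Q = [37 44 -11; 44 62 -26; -11 -26 46]
y = z − H·x̄ = [-25, -13]
S = H·P̄·Hᵀ + R = [1511 774; 774 784]
K = P̄·Hᵀ·S⁻¹ = [-45665/292774 2781/585548; -19693/146387 -33563/292774; -36053/292774 189939/585548]
x' = x̄ + K·y = [-95095/585548, -42901/292774, -666557/585548]
P' = (I − K·H)·P̄ = [802093/585548 -182367/292774 -946757/585548; -182367/292774 70027/146387 284483/292774; -946757/585548 284483/292774 1421797/585548]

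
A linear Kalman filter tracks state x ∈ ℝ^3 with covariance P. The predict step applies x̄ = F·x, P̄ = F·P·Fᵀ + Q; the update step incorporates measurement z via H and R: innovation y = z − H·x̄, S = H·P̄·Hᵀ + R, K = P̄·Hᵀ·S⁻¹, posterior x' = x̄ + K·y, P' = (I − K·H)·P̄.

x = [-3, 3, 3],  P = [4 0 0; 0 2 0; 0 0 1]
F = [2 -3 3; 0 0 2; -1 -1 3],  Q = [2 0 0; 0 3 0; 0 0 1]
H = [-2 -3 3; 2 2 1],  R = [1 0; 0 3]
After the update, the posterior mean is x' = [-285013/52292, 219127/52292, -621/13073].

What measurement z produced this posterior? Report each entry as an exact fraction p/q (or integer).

z = [-2, -3]

x̄ = F·x = [-6, 6, 9]
P̄ = F·P·Fᵀ + Q = [45 6 7; 6 7 6; 7 6 16]
S = H·P̄·Hᵀ + R = [268 -188; -188 327]
K = P̄·Hᵀ·S⁻¹ = [-7957/52292 3214/13073; 1111/52292 1439/13073; 3282/13073 3566/13073]
x' − x̄ = [28739/52292, -94625/52292, -118278/13073] = K·y
y = (KᵀK)⁻¹·Kᵀ·(x' − x̄) = [-23, -12]
z = y + H·x̄ = [-23, -12] + [21, 9] = [-2, -3]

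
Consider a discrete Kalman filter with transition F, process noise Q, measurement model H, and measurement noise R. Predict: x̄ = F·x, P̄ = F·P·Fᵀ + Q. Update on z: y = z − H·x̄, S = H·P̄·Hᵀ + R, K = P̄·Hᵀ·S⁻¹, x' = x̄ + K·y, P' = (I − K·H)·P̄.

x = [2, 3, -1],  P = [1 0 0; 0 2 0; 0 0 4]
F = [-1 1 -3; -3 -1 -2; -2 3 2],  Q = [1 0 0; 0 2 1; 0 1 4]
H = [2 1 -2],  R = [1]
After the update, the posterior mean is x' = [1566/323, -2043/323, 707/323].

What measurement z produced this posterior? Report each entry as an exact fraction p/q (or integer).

x̄ = F·x = [4, -7, 3]
P̄ = F·P·Fᵀ + Q = [40 25 -16; 25 29 -15; -16 -15 42]
S = H·P̄·Hᵀ + R = [646]
K = P̄·Hᵀ·S⁻¹ = [137/646; 109/646; -131/646]
x' − x̄ = [274/323, 218/323, -262/323] = K·y
y = (KᵀK)⁻¹·Kᵀ·(x' − x̄) = [4]
z = y + H·x̄ = [4] + [-5] = [-1]

z = [-1]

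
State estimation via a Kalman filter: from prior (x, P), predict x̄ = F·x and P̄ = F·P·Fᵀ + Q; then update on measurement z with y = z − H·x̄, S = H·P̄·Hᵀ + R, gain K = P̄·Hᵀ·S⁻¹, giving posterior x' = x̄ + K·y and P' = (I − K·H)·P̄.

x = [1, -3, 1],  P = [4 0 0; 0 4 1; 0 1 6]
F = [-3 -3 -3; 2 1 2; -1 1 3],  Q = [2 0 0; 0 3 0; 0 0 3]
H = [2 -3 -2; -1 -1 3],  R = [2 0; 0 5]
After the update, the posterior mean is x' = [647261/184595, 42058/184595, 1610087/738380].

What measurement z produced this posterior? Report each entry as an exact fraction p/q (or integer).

z = [2, 3]

x̄ = F·x = [3, 1, -1]
P̄ = F·P·Fᵀ + Q = [146 -81 -66; -81 51 37; -66 37 71]
S = H·P̄·Hᵀ + R = [3273 -1433; -1433 853]
K = P̄·Hᵀ·S⁻¹ = [48018/184595 23753/184595; -32441/184595 -23986/184595; 18381/738380 240361/738380]
x' − x̄ = [93476/184595, -142537/184595, 2348467/738380] = K·y
y = (KᵀK)⁻¹·Kᵀ·(x' − x̄) = [-3, 10]
z = y + H·x̄ = [-3, 10] + [5, -7] = [2, 3]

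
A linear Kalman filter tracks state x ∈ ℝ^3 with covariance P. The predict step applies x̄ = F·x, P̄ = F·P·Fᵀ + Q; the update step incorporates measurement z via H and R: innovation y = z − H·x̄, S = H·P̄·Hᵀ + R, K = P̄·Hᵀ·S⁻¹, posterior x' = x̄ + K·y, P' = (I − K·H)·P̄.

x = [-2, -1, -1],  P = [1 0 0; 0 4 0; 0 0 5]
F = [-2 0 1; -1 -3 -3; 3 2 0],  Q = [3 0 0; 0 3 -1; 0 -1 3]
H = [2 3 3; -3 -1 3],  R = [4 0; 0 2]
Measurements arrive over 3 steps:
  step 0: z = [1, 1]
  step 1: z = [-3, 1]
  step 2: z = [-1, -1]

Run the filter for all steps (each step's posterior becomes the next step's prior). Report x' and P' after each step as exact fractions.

step 0: x' = [61192/210641, -69837/210641, 98964/210641], P' = [1036898/210641 -1312508/210641 588380/210641; -1312508/210641 1739460/210641 -753968/210641; 588380/210641 -753968/210641 365608/210641]
step 1: x' = [45419648/770405257, -815039646/770405257, 31072083/770405257], P' = [3398834770/770405257 -4188920900/770405257 1896580636/770405257; -4188920900/770405257 5437517504/770405257 -2370037322/770405257; 1896580636/770405257 -2370037322/770405257 1172139260/770405257]
step 2: x' = [-4246218801352/2756494822517, 5564604763554/2756494822517, -3396286893639/2756494822517], P' = [11216441652038/2756494822517 -13784725464622/2756494822517 6252299711826/2756494822517; -13784725464622/2756494822517 17922681506992/2756494822517 -7800253065182/2756494822517; 6252299711826/2756494822517 -7800253065182/2756494822517 3892545817780/2756494822517]

step 0: x̄ = F·x = [3, 8, -8]
step 0: P̄ = F·P·Fᵀ + Q = [12 -13 -6; -13 85 -28; -6 -28 28]
step 0: y = z − H·x̄ = [-5, 42]
step 0: S = H·P̄·Hᵀ + R = [337 -82; -82 645]
step 0: K = P̄·Hᵀ·S⁻¹ = [-24647/210641 -16523/210641; 82865/210641 -31920/210641; 2920/210641 42826/210641]
step 0: x' = x̄ + K·y = [61192/210641, -69837/210641, 98964/210641]
step 0: P' = (I − K·H)·P̄ = [1036898/210641 -1312508/210641 588380/210641; -1312508/210641 1739460/210641 -753968/210641; 588380/210641 -753968/210641 365608/210641]
step 1: x̄ = F·x = [-23420/210641, -148573/210641, 43902/210641]
step 1: P̄ = F·P·Fᵀ + Q = [2791603/210641 -1694272/210641 -714152/210641; -1694272/210641 2698241/210641 -92119/210641; -714152/210641 -92119/210641 1171749/210641]
step 1: y = z − H·x̄ = [-271070/210641, -139898/210641]
step 1: S = H·P̄·Hᵀ + R = [16279656/210641 5928134/210641; 5928134/210641 42031509/210641]
step 1: K = P̄·Hᵀ·S⁻¹ = [-19837813/770405257 -158920751/770405257; 412299373/1540810514 9566615/770405257; 99733543/1540810514 98356597/770405257]
step 1: x' = x̄ + K·y = [45419648/770405257, -815039646/770405257, 31072083/770405257]
step 1: P' = (I − K·H)·P̄ = [3398834770/770405257 -4188920900/770405257 1896580636/770405257; -4188920900/770405257 5437517504/770405257 -2370037322/770405257; 1896580636/770405257 -2370037322/770405257 1172139260/770405257]
step 2: x̄ = F·x = [-59767213/770405257, 2306483041/770405257, -1493820348/770405257]
step 2: P̄ = F·P·Fᵀ + Q = [9492371567/770405257 -5259258494/770405257 -2687657756/770405257; -5259258494/770405257 8782248037/770405257 -362886483/770405257; -2687657756/770405257 -362886483/770405257 4383747917/770405257]
step 2: y = z − H·x̄ = [-3088858910/770405257, 5838237189/770405257]
step 2: S = H·P̄·Hᵀ + R = [57650119188/770405257 19890255544/770405257; 19890255544/770405257 154207741449/770405257]
step 2: K = P̄·Hᵀ·S⁻¹ = [-41098488578/2756494822517 -13508540927/67231581037; 1398917198093/5512989645034 374825504/67231581037; 390738840723/5512989645034 8792577842/67231581037]
step 2: x' = x̄ + K·y = [-4246218801352/2756494822517, 5564604763554/2756494822517, -3396286893639/2756494822517]
step 2: P' = (I − K·H)·P̄ = [11216441652038/2756494822517 -13784725464622/2756494822517 6252299711826/2756494822517; -13784725464622/2756494822517 17922681506992/2756494822517 -7800253065182/2756494822517; 6252299711826/2756494822517 -7800253065182/2756494822517 3892545817780/2756494822517]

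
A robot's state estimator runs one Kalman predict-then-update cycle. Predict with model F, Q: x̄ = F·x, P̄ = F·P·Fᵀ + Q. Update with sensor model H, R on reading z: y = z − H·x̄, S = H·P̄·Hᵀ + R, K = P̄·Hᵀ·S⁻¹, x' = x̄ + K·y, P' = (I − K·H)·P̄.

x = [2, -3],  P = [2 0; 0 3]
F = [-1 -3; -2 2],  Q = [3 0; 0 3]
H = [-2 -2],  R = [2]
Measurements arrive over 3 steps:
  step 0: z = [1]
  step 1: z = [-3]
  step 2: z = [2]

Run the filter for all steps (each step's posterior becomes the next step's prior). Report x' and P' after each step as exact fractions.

step 0: x' = [95/11, -101/11], P' = [1112/55 -1094/55; -1094/55 1103/55]
step 1: x' = [34922/9809, -21211/9809], P' = [207272/9809 -211402/9809; -211402/9809 220409/9809]
step 2: x' = [-765983/195823, 561966/195823], P' = [40043864/1762407 -13615138/587469; -13615138/587469 4724807/195823]

step 0: x̄ = F·x = [7, -10]
step 0: P̄ = F·P·Fᵀ + Q = [32 -14; -14 23]
step 0: y = z − H·x̄ = [-5]
step 0: S = H·P̄·Hᵀ + R = [110]
step 0: K = P̄·Hᵀ·S⁻¹ = [-18/55; -9/55]
step 0: x' = x̄ + K·y = [95/11, -101/11]
step 0: P' = (I − K·H)·P̄ = [1112/55 -1094/55; -1094/55 1103/55]
step 1: x̄ = F·x = [208/11, -392/11]
step 1: P̄ = F·P·Fᵀ + Q = [928/11 -1754/11; -1754/11 17777/55]
step 1: y = z − H·x̄ = [-401/11]
step 1: S = H·P̄·Hᵀ + R = [19618/55]
step 1: K = P̄·Hᵀ·S⁻¹ = [4130/9809; -9007/9809]
step 1: x' = x̄ + K·y = [34922/9809, -21211/9809]
step 1: P' = (I − K·H)·P̄ = [207272/9809 -211402/9809; -211402/9809 220409/9809]
step 2: x̄ = F·x = [28711/9809, -112266/9809]
step 2: P̄ = F·P·Fᵀ + Q = [951968/9809 -1753518/9809; -1753518/9809 3431367/9809]
step 2: y = z − H·x̄ = [-8676/577]
step 2: S = H·P̄·Hᵀ + R = [207342/577]
step 2: K = P̄·Hᵀ·S⁻¹ = [47150/103671; -32899/34557]
step 2: x' = x̄ + K·y = [-765983/195823, 561966/195823]
step 2: P' = (I − K·H)·P̄ = [40043864/1762407 -13615138/587469; -13615138/587469 4724807/195823]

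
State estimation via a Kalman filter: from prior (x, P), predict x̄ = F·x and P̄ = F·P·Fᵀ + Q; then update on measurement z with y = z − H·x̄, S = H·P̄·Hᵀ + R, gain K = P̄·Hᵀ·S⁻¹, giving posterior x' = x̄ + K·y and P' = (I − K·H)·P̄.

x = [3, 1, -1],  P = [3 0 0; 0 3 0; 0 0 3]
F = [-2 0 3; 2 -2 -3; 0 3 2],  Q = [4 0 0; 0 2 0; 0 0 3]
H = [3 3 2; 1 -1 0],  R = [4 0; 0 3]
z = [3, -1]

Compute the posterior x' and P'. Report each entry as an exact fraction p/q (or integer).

x' = [-4923/2467, -1844/2467, 13828/2467]
P' = [24631/7401 15733/7401 -19482/2467; 15733/7401 28507/7401 -21498/2467; -19482/2467 -21498/2467 61836/2467]

x̄ = F·x = [-9, 7, 1]
P̄ = F·P·Fᵀ + Q = [43 -39 18; -39 53 -36; 18 -36 42]
y = z − H·x̄ = [7, 15]
S = H·P̄·Hᵀ + R = [118 78; 78 177]
K = P̄·Hᵀ·S⁻¹ = [350/2467 2966/7401; 311/2467 -4258/7401; 183/2467 672/2467]
x' = x̄ + K·y = [-4923/2467, -1844/2467, 13828/2467]
P' = (I − K·H)·P̄ = [24631/7401 15733/7401 -19482/2467; 15733/7401 28507/7401 -21498/2467; -19482/2467 -21498/2467 61836/2467]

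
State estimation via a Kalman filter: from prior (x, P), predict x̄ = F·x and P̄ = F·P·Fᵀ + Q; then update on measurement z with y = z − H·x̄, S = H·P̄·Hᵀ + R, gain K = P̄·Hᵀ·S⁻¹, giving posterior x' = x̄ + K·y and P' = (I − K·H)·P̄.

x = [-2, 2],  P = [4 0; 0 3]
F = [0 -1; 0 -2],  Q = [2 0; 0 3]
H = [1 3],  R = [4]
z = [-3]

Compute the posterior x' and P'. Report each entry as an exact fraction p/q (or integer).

x' = [-107/180, -53/60]
P' = [371/180 -31/60; -31/60 11/20]

x̄ = F·x = [-2, -4]
P̄ = F·P·Fᵀ + Q = [5 6; 6 15]
y = z − H·x̄ = [11]
S = H·P̄·Hᵀ + R = [180]
K = P̄·Hᵀ·S⁻¹ = [23/180; 17/60]
x' = x̄ + K·y = [-107/180, -53/60]
P' = (I − K·H)·P̄ = [371/180 -31/60; -31/60 11/20]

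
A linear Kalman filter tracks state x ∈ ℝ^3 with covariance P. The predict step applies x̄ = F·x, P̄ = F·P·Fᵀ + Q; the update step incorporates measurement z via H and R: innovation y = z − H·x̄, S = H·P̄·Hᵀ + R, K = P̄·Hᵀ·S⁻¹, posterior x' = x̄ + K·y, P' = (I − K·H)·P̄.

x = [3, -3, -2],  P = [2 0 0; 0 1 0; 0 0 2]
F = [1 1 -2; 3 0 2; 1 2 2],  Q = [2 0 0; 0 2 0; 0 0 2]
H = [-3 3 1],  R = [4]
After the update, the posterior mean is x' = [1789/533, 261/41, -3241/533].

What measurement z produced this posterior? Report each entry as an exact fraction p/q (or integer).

x̄ = F·x = [4, 5, -7]
P̄ = F·P·Fᵀ + Q = [13 -2 -4; -2 28 14; -4 14 16]
S = H·P̄·Hᵀ + R = [533]
K = P̄·Hᵀ·S⁻¹ = [-49/533; 8/41; 70/533]
x' − x̄ = [-343/533, 56/41, 490/533] = K·y
y = (KᵀK)⁻¹·Kᵀ·(x' − x̄) = [7]
z = y + H·x̄ = [7] + [-4] = [3]

z = [3]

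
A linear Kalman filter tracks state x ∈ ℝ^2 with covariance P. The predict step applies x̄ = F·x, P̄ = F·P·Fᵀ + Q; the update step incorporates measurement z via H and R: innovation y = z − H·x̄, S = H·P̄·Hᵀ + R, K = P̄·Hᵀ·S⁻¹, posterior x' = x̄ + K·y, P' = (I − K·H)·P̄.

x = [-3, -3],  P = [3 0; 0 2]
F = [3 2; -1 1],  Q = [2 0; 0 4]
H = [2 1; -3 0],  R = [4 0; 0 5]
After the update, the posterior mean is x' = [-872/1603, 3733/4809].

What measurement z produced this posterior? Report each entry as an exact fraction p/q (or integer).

x̄ = F·x = [-15, 0]
P̄ = F·P·Fᵀ + Q = [37 -5; -5 9]
S = H·P̄·Hᵀ + R = [141 -207; -207 338]
K = P̄·Hᵀ·S⁻¹ = [115/1603 -456/1603; 2767/4809 636/1603]
x' − x̄ = [23173/1603, 3733/4809] = K·y
y = (KᵀK)⁻¹·Kᵀ·(x' − x̄) = [31, -43]
z = y + H·x̄ = [31, -43] + [-30, 45] = [1, 2]

z = [1, 2]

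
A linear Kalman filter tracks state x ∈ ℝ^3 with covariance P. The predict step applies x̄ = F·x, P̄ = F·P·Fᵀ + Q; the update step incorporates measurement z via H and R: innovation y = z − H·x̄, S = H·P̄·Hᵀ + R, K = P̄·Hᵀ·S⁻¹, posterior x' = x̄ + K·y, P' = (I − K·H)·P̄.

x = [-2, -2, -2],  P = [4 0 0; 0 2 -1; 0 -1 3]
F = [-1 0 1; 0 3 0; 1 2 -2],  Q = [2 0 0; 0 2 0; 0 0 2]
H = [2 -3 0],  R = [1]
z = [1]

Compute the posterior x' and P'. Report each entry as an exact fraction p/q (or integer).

x' = [-459/253, -36/23, 820/253]
P' = [1548/253 93/23 -930/253; 93/23 64/23 -54/23; -930/253 -54/23 2518/253]

x̄ = F·x = [0, -6, -2]
P̄ = F·P·Fᵀ + Q = [9 -3 -12; -3 20 18; -12 18 34]
y = z − H·x̄ = [-17]
S = H·P̄·Hᵀ + R = [253]
K = P̄·Hᵀ·S⁻¹ = [27/253; -6/23; -78/253]
x' = x̄ + K·y = [-459/253, -36/23, 820/253]
P' = (I − K·H)·P̄ = [1548/253 93/23 -930/253; 93/23 64/23 -54/23; -930/253 -54/23 2518/253]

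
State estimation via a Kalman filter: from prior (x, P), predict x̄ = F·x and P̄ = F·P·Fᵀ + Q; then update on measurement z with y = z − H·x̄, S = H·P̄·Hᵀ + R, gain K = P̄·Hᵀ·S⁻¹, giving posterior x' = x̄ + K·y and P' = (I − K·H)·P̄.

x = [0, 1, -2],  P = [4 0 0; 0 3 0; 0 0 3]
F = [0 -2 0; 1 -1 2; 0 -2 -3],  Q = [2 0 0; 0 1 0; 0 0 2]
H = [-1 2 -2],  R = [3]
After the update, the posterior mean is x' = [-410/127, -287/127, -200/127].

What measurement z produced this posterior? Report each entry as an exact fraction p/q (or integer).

z = [2]

x̄ = F·x = [-2, -5, 4]
P̄ = F·P·Fᵀ + Q = [14 6 12; 6 20 -12; 12 -12 41]
S = H·P̄·Hᵀ + R = [381]
K = P̄·Hᵀ·S⁻¹ = [-26/381; 58/381; -118/381]
x' − x̄ = [-156/127, 348/127, -708/127] = K·y
y = (KᵀK)⁻¹·Kᵀ·(x' − x̄) = [18]
z = y + H·x̄ = [18] + [-16] = [2]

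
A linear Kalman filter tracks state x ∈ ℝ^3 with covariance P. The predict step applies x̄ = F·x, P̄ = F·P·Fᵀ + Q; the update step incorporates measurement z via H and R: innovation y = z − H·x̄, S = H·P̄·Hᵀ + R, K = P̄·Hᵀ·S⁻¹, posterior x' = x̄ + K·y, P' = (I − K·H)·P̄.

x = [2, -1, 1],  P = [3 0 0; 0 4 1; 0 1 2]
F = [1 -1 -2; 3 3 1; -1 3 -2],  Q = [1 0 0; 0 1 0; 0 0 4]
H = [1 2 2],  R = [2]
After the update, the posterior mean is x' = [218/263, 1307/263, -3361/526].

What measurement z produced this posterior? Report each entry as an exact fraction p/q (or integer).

x̄ = F·x = [1, 4, -7]
P̄ = F·P·Fᵀ + Q = [20 -14 -11; -14 72 20; -11 20 39]
S = H·P̄·Hᵀ + R = [526]
K = P̄·Hᵀ·S⁻¹ = [-15/263; 85/263; 107/526]
x' − x̄ = [-45/263, 255/263, 321/526] = K·y
y = (KᵀK)⁻¹·Kᵀ·(x' − x̄) = [3]
z = y + H·x̄ = [3] + [-5] = [-2]

z = [-2]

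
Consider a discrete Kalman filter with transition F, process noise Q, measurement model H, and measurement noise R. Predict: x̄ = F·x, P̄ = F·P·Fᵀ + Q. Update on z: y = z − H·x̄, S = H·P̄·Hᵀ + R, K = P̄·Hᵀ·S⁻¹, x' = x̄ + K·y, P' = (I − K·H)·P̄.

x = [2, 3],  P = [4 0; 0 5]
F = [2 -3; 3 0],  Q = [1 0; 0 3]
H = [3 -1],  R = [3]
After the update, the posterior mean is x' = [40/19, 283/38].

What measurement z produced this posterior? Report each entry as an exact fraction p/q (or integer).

z = [-1]

x̄ = F·x = [-5, 6]
P̄ = F·P·Fᵀ + Q = [62 24; 24 39]
S = H·P̄·Hᵀ + R = [456]
K = P̄·Hᵀ·S⁻¹ = [27/76; 11/152]
x' − x̄ = [135/19, 55/38] = K·y
y = (KᵀK)⁻¹·Kᵀ·(x' − x̄) = [20]
z = y + H·x̄ = [20] + [-21] = [-1]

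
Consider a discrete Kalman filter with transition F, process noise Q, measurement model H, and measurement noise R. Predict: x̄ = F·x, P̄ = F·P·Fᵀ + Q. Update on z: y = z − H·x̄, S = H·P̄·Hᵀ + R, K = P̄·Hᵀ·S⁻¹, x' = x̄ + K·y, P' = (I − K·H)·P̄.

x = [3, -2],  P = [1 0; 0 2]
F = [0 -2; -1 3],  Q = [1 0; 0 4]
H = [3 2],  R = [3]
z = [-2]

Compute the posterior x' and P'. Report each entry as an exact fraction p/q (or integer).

x̄ = F·x = [4, -9]
P̄ = F·P·Fᵀ + Q = [9 -12; -12 23]
y = z − H·x̄ = [4]
S = H·P̄·Hᵀ + R = [32]
K = P̄·Hᵀ·S⁻¹ = [3/32; 5/16]
x' = x̄ + K·y = [35/8, -31/4]
P' = (I − K·H)·P̄ = [279/32 -207/16; -207/16 159/8]

x' = [35/8, -31/4]
P' = [279/32 -207/16; -207/16 159/8]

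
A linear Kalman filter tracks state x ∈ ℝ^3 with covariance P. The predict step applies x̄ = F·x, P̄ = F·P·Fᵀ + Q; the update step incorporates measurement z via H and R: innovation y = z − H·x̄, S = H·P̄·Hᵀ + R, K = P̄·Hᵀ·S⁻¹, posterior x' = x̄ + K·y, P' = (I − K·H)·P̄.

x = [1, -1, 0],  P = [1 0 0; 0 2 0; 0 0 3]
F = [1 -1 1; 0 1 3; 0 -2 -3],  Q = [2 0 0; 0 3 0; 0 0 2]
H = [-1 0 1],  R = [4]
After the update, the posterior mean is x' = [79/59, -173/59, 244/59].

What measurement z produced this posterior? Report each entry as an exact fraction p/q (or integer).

z = [3]

x̄ = F·x = [2, -1, 2]
P̄ = F·P·Fᵀ + Q = [8 7 -5; 7 32 -31; -5 -31 37]
S = H·P̄·Hᵀ + R = [59]
K = P̄·Hᵀ·S⁻¹ = [-13/59; -38/59; 42/59]
x' − x̄ = [-39/59, -114/59, 126/59] = K·y
y = (KᵀK)⁻¹·Kᵀ·(x' − x̄) = [3]
z = y + H·x̄ = [3] + [0] = [3]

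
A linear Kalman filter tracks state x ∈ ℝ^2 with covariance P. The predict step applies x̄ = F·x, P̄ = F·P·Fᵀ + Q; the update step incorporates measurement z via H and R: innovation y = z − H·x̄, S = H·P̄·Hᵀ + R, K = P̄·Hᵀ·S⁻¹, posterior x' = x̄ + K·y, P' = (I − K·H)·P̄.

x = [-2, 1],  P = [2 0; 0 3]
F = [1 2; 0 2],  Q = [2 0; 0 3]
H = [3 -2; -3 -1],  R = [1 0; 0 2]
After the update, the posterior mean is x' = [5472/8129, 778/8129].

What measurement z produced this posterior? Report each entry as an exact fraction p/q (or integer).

x̄ = F·x = [0, 2]
P̄ = F·P·Fᵀ + Q = [16 12; 12 15]
S = H·P̄·Hᵀ + R = [61 -78; -78 233]
K = P̄·Hᵀ·S⁻¹ = [912/8129 -1788/8129; -2580/8129 -2643/8129]
x' − x̄ = [5472/8129, -15480/8129] = K·y
y = (KᵀK)⁻¹·Kᵀ·(x' − x̄) = [6, 0]
z = y + H·x̄ = [6, 0] + [-4, -2] = [2, -2]

z = [2, -2]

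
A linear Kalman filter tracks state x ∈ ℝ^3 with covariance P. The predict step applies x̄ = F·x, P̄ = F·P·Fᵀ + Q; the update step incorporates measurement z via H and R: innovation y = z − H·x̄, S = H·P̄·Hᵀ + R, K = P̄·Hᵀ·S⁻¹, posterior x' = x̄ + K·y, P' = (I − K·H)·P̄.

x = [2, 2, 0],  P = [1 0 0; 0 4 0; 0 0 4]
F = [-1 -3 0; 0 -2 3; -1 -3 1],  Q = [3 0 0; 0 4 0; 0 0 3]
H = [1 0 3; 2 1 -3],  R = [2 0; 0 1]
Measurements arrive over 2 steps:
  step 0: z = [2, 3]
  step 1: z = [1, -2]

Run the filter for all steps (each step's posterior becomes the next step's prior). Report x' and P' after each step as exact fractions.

step 0: x̄ = F·x = [-8, -4, -8]
step 0: P̄ = F·P·Fᵀ + Q = [40 24 37; 24 56 36; 37 36 44]
step 0: y = z − H·x̄ = [34, -1]
step 0: S = H·P̄·Hᵀ + R = [660 -73; -73 49]
step 0: K = P̄·Hᵀ·S⁻¹ = [6888/27011 6403/27011; 6176/27011 6996/27011; 6675/27011 -2183/27011]
step 0: x' = x̄ + K·y = [11701/27011, 94944/27011, 13045/27011]
step 0: P' = (I − K·H)·P̄ = [85173/27011 -235340/27011 -23799/27011; -235340/27011 725368/27011 82564/27011; -23799/27011 82564/27011 12383/27011]
step 1: x̄ = F·x = [-296533/27011, -150753/27011, -283488/27011]
step 1: P̄ = F·P·Fᵀ + Q = [5282478/27011 3209849/27011 4977552/27011; 3209849/27011 2130195/27011 3081870/27011; 4977552/27011 3081870/27011 4847075/27011]
step 1: y = z − H·x̄ = [1174008/27011, -160667/27011]
step 1: S = H·P̄·Hᵀ + R = [78825487/27011 -5670604/27011; -5670604/27011 1528345/27011]
step 1: K = P̄·Hᵀ·S⁻¹ = [900743566/3269660109 864975409/3269660109; 186234039/1089886703 194855729/1089886703; 262873317/1089886703 -97368513/1089886703]
step 1: x' = x̄ + K·y = [-1890154852/3269660109, 852603610/1089886703, 566046513/1089886703]
step 1: P' = (I − K·H)·P̄ = [2397850847/3269660109 -1509030000/1089886703 -66262635/1089886703; -1509030000/1089886703 5094413807/1089886703 627166026/1089886703; -66262635/1089886703 627166026/1089886703 197336423/1089886703]

step 0: x' = [11701/27011, 94944/27011, 13045/27011], P' = [85173/27011 -235340/27011 -23799/27011; -235340/27011 725368/27011 82564/27011; -23799/27011 82564/27011 12383/27011]
step 1: x' = [-1890154852/3269660109, 852603610/1089886703, 566046513/1089886703], P' = [2397850847/3269660109 -1509030000/1089886703 -66262635/1089886703; -1509030000/1089886703 5094413807/1089886703 627166026/1089886703; -66262635/1089886703 627166026/1089886703 197336423/1089886703]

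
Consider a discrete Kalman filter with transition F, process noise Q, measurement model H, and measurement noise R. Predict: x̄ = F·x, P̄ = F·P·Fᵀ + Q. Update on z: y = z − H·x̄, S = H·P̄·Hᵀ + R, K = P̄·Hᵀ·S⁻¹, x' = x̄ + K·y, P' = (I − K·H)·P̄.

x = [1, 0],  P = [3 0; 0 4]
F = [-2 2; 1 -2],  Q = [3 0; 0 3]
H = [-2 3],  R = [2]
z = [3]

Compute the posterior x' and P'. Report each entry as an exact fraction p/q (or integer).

x̄ = F·x = [-2, 1]
P̄ = F·P·Fᵀ + Q = [31 -22; -22 22]
y = z − H·x̄ = [-4]
S = H·P̄·Hᵀ + R = [588]
K = P̄·Hᵀ·S⁻¹ = [-32/147; 55/294]
x' = x̄ + K·y = [-166/147, 37/147]
P' = (I − K·H)·P̄ = [461/147 286/147; 286/147 209/147]

x' = [-166/147, 37/147]
P' = [461/147 286/147; 286/147 209/147]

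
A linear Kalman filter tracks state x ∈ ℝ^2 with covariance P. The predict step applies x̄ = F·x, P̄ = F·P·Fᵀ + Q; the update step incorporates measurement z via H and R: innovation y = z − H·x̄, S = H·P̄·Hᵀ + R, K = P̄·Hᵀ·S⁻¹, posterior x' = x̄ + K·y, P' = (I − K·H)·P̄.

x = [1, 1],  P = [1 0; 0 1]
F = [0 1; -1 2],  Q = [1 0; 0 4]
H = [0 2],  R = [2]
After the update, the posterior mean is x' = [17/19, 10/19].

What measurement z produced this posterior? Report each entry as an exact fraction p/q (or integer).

z = [1]

x̄ = F·x = [1, 1]
P̄ = F·P·Fᵀ + Q = [2 2; 2 9]
S = H·P̄·Hᵀ + R = [38]
K = P̄·Hᵀ·S⁻¹ = [2/19; 9/19]
x' − x̄ = [-2/19, -9/19] = K·y
y = (KᵀK)⁻¹·Kᵀ·(x' − x̄) = [-1]
z = y + H·x̄ = [-1] + [2] = [1]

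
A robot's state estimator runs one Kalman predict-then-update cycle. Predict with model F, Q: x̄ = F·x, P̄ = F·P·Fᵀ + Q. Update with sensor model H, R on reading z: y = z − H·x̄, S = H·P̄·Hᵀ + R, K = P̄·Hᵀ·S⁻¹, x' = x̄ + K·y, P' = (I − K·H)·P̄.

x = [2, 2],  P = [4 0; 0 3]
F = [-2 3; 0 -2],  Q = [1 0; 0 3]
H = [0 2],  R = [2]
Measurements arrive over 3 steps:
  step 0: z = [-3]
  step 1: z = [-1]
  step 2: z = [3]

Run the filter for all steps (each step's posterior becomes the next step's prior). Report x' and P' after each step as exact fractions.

step 0: x̄ = F·x = [2, -4]
step 0: P̄ = F·P·Fᵀ + Q = [44 -18; -18 15]
step 0: y = z − H·x̄ = [5]
step 0: S = H·P̄·Hᵀ + R = [62]
step 0: K = P̄·Hᵀ·S⁻¹ = [-18/31; 15/31]
step 0: x' = x̄ + K·y = [-28/31, -49/31]
step 0: P' = (I − K·H)·P̄ = [716/31 -18/31; -18/31 15/31]
step 1: x̄ = F·x = [-91/31, 98/31]
step 1: P̄ = F·P·Fᵀ + Q = [3246/31 -162/31; -162/31 153/31]
step 1: y = z − H·x̄ = [-227/31]
step 1: S = H·P̄·Hᵀ + R = [674/31]
step 1: K = P̄·Hᵀ·S⁻¹ = [-162/337; 153/337]
step 1: x' = x̄ + K·y = [197/337, -55/337]
step 1: P' = (I − K·H)·P̄ = [33594/337 -162/337; -162/337 153/337]
step 2: x̄ = F·x = [-559/337, 110/337]
step 2: P̄ = F·P·Fᵀ + Q = [138034/337 -1566/337; -1566/337 1623/337]
step 2: y = z − H·x̄ = [791/337]
step 2: S = H·P̄·Hᵀ + R = [7166/337]
step 2: K = P̄·Hᵀ·S⁻¹ = [-1566/3583; 1623/3583]
step 2: x' = x̄ + K·y = [-9619/3583, 4979/3583]
step 2: P' = (I − K·H)·P̄ = [1453030/3583 -1566/3583; -1566/3583 1623/3583]

step 0: x' = [-28/31, -49/31], P' = [716/31 -18/31; -18/31 15/31]
step 1: x' = [197/337, -55/337], P' = [33594/337 -162/337; -162/337 153/337]
step 2: x' = [-9619/3583, 4979/3583], P' = [1453030/3583 -1566/3583; -1566/3583 1623/3583]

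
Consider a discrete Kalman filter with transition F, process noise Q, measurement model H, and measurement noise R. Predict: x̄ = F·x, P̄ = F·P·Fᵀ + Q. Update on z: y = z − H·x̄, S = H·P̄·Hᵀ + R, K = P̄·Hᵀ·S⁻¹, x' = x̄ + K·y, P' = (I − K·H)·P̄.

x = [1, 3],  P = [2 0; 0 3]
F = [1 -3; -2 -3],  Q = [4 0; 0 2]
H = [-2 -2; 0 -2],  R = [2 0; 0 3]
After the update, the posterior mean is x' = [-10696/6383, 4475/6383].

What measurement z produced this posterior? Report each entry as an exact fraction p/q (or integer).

x̄ = F·x = [-8, -11]
P̄ = F·P·Fᵀ + Q = [33 23; 23 37]
S = H·P̄·Hᵀ + R = [466 240; 240 151]
K = P̄·Hᵀ·S⁻¹ = [-2936/6383 2722/6383; -180/6383 -2842/6383]
x' − x̄ = [40368/6383, 74688/6383] = K·y
y = (KᵀK)⁻¹·Kᵀ·(x' − x̄) = [-36, -24]
z = y + H·x̄ = [-36, -24] + [38, 22] = [2, -2]

z = [2, -2]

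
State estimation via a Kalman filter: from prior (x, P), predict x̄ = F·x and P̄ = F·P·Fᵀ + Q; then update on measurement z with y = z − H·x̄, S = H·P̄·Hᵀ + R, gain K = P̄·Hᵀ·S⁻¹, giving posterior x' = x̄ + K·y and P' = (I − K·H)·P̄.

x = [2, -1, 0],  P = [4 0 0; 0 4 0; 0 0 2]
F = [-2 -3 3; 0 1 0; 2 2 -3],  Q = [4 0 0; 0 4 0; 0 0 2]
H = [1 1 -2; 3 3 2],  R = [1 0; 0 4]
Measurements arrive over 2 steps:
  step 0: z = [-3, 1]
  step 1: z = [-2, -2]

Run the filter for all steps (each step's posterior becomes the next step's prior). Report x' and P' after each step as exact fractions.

step 0: x̄ = F·x = [-1, -1, 2]
step 0: P̄ = F·P·Fᵀ + Q = [74 -12 -58; -12 8 8; -58 8 52]
step 0: y = z − H·x̄ = [3, 3]
step 0: S = H·P̄·Hᵀ + R = [467 166; 166 134]
step 0: K = P̄·Hᵀ·S⁻¹ = [6116/17511 1571/17511; -1672/17511 2594/17511; -500/1347 157/1347]
step 0: x' = x̄ + K·y = [1850/5837, -4915/5837, 555/449]
step 0: P' = (I − K·H)·P̄ = [97196/17511 -94096/17511 -116/1347; -94096/17511 96272/17511 148/1347; -116/1347 148/1347 266/1347]
step 1: x̄ = F·x = [32690/5837, -4915/5837, -27775/5837]
step 1: P̄ = F·P·Fᵀ + Q = [210710/17511 -94852/17511 -45814/17511; -94852/17511 166316/17511 -1420/17511; -45814/17511 -1420/17511 82256/17511]
step 1: y = z − H·x̄ = [-94999/5837, -39449/5837]
step 1: S = H·P̄·Hᵀ + R = [240931/5837 140626/5837; 140626/5837 1518158/17511]
step 1: K = P̄·Hᵀ·S⁻¹ = [1182220/5250031 556577/5250031; 672608/26250155 3470992/26250155; -9453684/26250155 3021469/26250155]
step 1: x' = x̄ + K·y = [6400101/5250031, -11301825/5250031, 1706306/5250031]
step 1: P' = (I − K·H)·P̄ = [41030568/5250031 -40178436/5250031 -165044/5250031; -40178436/5250031 204531324/26250155 1483268/26250155; -165044/5250031 1483268/26250155 5055866/26250155]

step 0: x' = [1850/5837, -4915/5837, 555/449], P' = [97196/17511 -94096/17511 -116/1347; -94096/17511 96272/17511 148/1347; -116/1347 148/1347 266/1347]
step 1: x' = [6400101/5250031, -11301825/5250031, 1706306/5250031], P' = [41030568/5250031 -40178436/5250031 -165044/5250031; -40178436/5250031 204531324/26250155 1483268/26250155; -165044/5250031 1483268/26250155 5055866/26250155]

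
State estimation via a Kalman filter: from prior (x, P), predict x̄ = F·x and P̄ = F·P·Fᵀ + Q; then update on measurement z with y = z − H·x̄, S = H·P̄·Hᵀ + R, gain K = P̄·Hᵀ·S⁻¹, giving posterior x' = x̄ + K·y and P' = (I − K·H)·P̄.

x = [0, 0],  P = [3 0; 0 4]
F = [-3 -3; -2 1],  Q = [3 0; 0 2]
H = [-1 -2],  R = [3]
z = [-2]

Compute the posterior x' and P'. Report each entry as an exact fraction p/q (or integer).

x̄ = F·x = [0, 0]
P̄ = F·P·Fᵀ + Q = [66 6; 6 18]
y = z − H·x̄ = [-2]
S = H·P̄·Hᵀ + R = [165]
K = P̄·Hᵀ·S⁻¹ = [-26/55; -14/55]
x' = x̄ + K·y = [52/55, 28/55]
P' = (I − K·H)·P̄ = [1602/55 -762/55; -762/55 402/55]

x' = [52/55, 28/55]
P' = [1602/55 -762/55; -762/55 402/55]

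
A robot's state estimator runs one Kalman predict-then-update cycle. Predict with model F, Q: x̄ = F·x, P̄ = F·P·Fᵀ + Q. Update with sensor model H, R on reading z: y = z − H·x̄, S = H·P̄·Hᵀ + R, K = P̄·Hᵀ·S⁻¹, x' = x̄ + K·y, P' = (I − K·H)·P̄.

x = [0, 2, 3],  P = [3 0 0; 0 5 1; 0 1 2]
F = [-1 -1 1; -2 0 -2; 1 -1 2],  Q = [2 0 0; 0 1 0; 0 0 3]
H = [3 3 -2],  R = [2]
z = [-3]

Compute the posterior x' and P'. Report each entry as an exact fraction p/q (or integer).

x̄ = F·x = [1, -6, 4]
P̄ = F·P·Fᵀ + Q = [10 4 3; 4 21 -12; 3 -12 15]
y = z − H·x̄ = [20]
S = H·P̄·Hᵀ + R = [521]
K = P̄·Hᵀ·S⁻¹ = [36/521; 99/521; -57/521]
x' = x̄ + K·y = [1241/521, -1146/521, 944/521]
P' = (I − K·H)·P̄ = [3914/521 -1480/521 3615/521; -1480/521 1140/521 -609/521; 3615/521 -609/521 4566/521]

x' = [1241/521, -1146/521, 944/521]
P' = [3914/521 -1480/521 3615/521; -1480/521 1140/521 -609/521; 3615/521 -609/521 4566/521]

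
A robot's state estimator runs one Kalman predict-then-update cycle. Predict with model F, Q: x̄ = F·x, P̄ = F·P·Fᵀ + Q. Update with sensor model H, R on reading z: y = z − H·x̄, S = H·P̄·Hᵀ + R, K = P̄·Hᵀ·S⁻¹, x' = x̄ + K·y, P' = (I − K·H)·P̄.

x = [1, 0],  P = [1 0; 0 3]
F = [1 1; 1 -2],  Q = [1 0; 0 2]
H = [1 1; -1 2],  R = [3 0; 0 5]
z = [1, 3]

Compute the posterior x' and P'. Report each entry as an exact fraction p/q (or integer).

x' = [8/77, 108/77]
P' = [185/154 -5/154; -5/154 125/154]

x̄ = F·x = [1, 1]
P̄ = F·P·Fᵀ + Q = [5 -5; -5 15]
y = z − H·x̄ = [-1, 2]
S = H·P̄·Hᵀ + R = [13 20; 20 90]
K = P̄·Hᵀ·S⁻¹ = [30/77 -39/154; 20/77 51/154]
x' = x̄ + K·y = [8/77, 108/77]
P' = (I − K·H)·P̄ = [185/154 -5/154; -5/154 125/154]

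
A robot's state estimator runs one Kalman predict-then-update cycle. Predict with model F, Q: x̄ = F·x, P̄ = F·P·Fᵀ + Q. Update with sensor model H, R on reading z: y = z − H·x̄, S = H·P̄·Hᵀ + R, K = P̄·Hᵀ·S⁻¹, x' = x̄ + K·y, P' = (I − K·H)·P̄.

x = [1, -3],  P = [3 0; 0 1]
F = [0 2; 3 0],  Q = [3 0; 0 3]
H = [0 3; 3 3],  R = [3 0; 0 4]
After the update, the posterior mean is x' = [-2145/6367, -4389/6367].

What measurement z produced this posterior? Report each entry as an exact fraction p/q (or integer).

z = [-3, -2]

x̄ = F·x = [-6, 3]
P̄ = F·P·Fᵀ + Q = [7 0; 0 30]
S = H·P̄·Hᵀ + R = [273 270; 270 337]
K = P̄·Hᵀ·S⁻¹ = [-1890/6367 1911/6367; 2010/6367 90/6367]
x' − x̄ = [36057/6367, -23490/6367] = K·y
y = (KᵀK)⁻¹·Kᵀ·(x' − x̄) = [-12, 7]
z = y + H·x̄ = [-12, 7] + [9, -9] = [-3, -2]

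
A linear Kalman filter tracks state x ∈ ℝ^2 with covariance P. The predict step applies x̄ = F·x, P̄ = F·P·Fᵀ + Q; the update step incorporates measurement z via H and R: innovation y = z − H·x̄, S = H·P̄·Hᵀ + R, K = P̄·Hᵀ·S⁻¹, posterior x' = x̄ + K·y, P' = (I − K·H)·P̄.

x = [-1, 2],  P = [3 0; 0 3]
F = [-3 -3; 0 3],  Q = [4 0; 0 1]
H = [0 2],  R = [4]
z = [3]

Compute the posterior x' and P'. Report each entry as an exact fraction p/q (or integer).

x' = [69/58, 48/29]
P' = [953/29 -27/29; -27/29 28/29]

x̄ = F·x = [-3, 6]
P̄ = F·P·Fᵀ + Q = [58 -27; -27 28]
y = z − H·x̄ = [-9]
S = H·P̄·Hᵀ + R = [116]
K = P̄·Hᵀ·S⁻¹ = [-27/58; 14/29]
x' = x̄ + K·y = [69/58, 48/29]
P' = (I − K·H)·P̄ = [953/29 -27/29; -27/29 28/29]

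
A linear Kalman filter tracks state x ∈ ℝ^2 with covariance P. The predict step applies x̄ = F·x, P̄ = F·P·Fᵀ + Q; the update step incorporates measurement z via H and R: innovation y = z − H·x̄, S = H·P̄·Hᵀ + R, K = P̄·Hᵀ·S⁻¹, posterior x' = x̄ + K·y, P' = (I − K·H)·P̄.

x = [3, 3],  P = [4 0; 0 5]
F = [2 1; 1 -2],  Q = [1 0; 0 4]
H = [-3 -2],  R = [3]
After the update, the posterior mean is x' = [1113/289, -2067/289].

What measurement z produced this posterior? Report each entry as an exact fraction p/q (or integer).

z = [3]

x̄ = F·x = [9, -3]
P̄ = F·P·Fᵀ + Q = [22 -2; -2 28]
S = H·P̄·Hᵀ + R = [289]
K = P̄·Hᵀ·S⁻¹ = [-62/289; -50/289]
x' − x̄ = [-1488/289, -1200/289] = K·y
y = (KᵀK)⁻¹·Kᵀ·(x' − x̄) = [24]
z = y + H·x̄ = [24] + [-21] = [3]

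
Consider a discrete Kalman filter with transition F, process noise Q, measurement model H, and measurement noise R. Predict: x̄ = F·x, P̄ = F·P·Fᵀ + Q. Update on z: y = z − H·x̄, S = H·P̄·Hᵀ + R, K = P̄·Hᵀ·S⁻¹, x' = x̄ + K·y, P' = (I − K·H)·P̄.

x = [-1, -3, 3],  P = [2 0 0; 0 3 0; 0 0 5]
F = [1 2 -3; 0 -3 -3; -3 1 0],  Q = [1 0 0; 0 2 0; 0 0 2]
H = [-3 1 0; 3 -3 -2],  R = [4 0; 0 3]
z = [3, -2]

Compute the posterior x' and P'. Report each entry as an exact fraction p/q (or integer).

x̄ = F·x = [-16, 0, 0]
P̄ = F·P·Fᵀ + Q = [60 27 0; 27 74 -9; 0 -9 23]
y = z − H·x̄ = [-45, 46]
S = H·P̄·Hᵀ + R = [456 -420; -420 707]
K = P̄·Hᵀ·S⁻¹ = [-3171/6952 -1593/12166; -8087/20856 -4919/12166; -683/6952 -1037/12166]
x' = x̄ + K·y = [-72871/48664, -55961/48664, 24337/48664]
P' = (I − K·H)·P̄ = [154527/48664 374793/48664 -320841/48664; 374793/48664 3146701/145992 -981647/48664; -320841/48664 -981647/48664 997431/48664]

x' = [-72871/48664, -55961/48664, 24337/48664]
P' = [154527/48664 374793/48664 -320841/48664; 374793/48664 3146701/145992 -981647/48664; -320841/48664 -981647/48664 997431/48664]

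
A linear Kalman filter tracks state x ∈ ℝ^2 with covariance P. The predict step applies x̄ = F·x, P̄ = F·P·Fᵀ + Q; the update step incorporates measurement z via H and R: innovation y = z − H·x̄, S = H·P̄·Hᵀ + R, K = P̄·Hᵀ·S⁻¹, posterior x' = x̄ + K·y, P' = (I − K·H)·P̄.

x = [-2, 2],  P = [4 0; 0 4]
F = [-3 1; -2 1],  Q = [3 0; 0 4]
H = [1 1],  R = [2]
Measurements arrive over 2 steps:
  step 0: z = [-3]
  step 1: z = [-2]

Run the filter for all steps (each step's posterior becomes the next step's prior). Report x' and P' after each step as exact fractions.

step 0: x̄ = F·x = [8, 6]
step 0: P̄ = F·P·Fᵀ + Q = [43 28; 28 24]
step 0: y = z − H·x̄ = [-17]
step 0: S = H·P̄·Hᵀ + R = [125]
step 0: K = P̄·Hᵀ·S⁻¹ = [71/125; 52/125]
step 0: x' = x̄ + K·y = [-207/125, -134/125]
step 0: P' = (I − K·H)·P̄ = [334/125 -192/125; -192/125 296/125]
step 1: x̄ = F·x = [487/125, 56/25]
step 1: P̄ = F·P·Fᵀ + Q = [4829/125 652/25; 652/25 116/5]
step 1: y = z − H·x̄ = [-1017/125]
step 1: S = H·P̄·Hᵀ + R = [14499/125]
step 1: K = P̄·Hᵀ·S⁻¹ = [8089/14499; 6160/14499]
step 1: x' = x̄ + K·y = [-1036/1611, -1960/1611]
step 1: P' = (I − K·H)·P̄ = [36670/14499 -20492/14499; -20492/14499 32812/14499]

step 0: x' = [-207/125, -134/125], P' = [334/125 -192/125; -192/125 296/125]
step 1: x' = [-1036/1611, -1960/1611], P' = [36670/14499 -20492/14499; -20492/14499 32812/14499]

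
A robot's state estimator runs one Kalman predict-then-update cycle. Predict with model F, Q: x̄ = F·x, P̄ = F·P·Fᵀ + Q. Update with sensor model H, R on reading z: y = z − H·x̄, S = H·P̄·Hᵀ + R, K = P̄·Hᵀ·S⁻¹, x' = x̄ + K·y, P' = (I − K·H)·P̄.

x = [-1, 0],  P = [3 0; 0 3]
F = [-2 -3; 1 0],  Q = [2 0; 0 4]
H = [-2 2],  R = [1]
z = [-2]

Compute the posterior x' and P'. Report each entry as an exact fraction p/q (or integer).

x̄ = F·x = [2, -1]
P̄ = F·P·Fᵀ + Q = [41 -6; -6 7]
y = z − H·x̄ = [4]
S = H·P̄·Hᵀ + R = [241]
K = P̄·Hᵀ·S⁻¹ = [-94/241; 26/241]
x' = x̄ + K·y = [106/241, -137/241]
P' = (I − K·H)·P̄ = [1045/241 998/241; 998/241 1011/241]

x' = [106/241, -137/241]
P' = [1045/241 998/241; 998/241 1011/241]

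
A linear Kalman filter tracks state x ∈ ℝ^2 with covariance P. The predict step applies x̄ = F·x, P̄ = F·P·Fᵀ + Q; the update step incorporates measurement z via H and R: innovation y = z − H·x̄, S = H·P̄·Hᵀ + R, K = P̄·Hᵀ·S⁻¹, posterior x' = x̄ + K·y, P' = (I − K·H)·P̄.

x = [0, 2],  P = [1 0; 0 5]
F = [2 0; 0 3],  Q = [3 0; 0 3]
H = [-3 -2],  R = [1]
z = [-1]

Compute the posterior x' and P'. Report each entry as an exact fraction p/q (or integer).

x̄ = F·x = [0, 6]
P̄ = F·P·Fᵀ + Q = [7 0; 0 48]
y = z − H·x̄ = [11]
S = H·P̄·Hᵀ + R = [256]
K = P̄·Hᵀ·S⁻¹ = [-21/256; -3/8]
x' = x̄ + K·y = [-231/256, 15/8]
P' = (I − K·H)·P̄ = [1351/256 -63/8; -63/8 12]

x' = [-231/256, 15/8]
P' = [1351/256 -63/8; -63/8 12]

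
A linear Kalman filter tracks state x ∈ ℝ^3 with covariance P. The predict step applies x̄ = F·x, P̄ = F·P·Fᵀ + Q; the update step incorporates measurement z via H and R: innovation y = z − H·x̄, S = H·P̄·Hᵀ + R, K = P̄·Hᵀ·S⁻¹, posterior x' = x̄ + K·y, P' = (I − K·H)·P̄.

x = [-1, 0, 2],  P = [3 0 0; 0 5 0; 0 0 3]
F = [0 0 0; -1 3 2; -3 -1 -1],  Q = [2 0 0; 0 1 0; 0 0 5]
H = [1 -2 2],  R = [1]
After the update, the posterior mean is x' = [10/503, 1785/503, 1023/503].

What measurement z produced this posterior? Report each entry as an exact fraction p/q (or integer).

z = [-3]

x̄ = F·x = [0, 5, 1]
P̄ = F·P·Fᵀ + Q = [2 0 0; 0 61 -12; 0 -12 40]
S = H·P̄·Hᵀ + R = [503]
K = P̄·Hᵀ·S⁻¹ = [2/503; -146/503; 104/503]
x' − x̄ = [10/503, -730/503, 520/503] = K·y
y = (KᵀK)⁻¹·Kᵀ·(x' − x̄) = [5]
z = y + H·x̄ = [5] + [-8] = [-3]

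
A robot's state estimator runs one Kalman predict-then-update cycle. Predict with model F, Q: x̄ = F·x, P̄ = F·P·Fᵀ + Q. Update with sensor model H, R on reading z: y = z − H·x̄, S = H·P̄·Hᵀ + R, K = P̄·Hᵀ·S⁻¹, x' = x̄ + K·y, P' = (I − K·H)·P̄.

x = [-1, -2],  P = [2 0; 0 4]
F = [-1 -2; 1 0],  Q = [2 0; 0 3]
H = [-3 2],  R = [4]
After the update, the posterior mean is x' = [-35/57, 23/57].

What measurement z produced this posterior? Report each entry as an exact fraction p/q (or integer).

x̄ = F·x = [5, -1]
P̄ = F·P·Fᵀ + Q = [20 -2; -2 5]
S = H·P̄·Hᵀ + R = [228]
K = P̄·Hᵀ·S⁻¹ = [-16/57; 4/57]
x' − x̄ = [-320/57, 80/57] = K·y
y = (KᵀK)⁻¹·Kᵀ·(x' − x̄) = [20]
z = y + H·x̄ = [20] + [-17] = [3]

z = [3]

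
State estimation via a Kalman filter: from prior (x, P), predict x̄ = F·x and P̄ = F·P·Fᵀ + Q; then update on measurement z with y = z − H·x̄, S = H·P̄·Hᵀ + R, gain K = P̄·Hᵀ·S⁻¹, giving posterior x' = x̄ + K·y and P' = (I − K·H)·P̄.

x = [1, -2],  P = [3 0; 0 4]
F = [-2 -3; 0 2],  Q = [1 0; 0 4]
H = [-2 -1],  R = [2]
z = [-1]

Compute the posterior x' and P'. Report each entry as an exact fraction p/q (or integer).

x̄ = F·x = [4, -4]
P̄ = F·P·Fᵀ + Q = [49 -24; -24 20]
y = z − H·x̄ = [3]
S = H·P̄·Hᵀ + R = [122]
K = P̄·Hᵀ·S⁻¹ = [-37/61; 14/61]
x' = x̄ + K·y = [133/61, -202/61]
P' = (I − K·H)·P̄ = [251/61 -428/61; -428/61 828/61]

x' = [133/61, -202/61]
P' = [251/61 -428/61; -428/61 828/61]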